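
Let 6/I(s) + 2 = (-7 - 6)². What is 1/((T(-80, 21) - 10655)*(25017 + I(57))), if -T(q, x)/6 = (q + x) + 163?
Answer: -167/47121913755 ≈ -3.5440e-9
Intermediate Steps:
T(q, x) = -978 - 6*q - 6*x (T(q, x) = -6*((q + x) + 163) = -6*(163 + q + x) = -978 - 6*q - 6*x)
I(s) = 6/167 (I(s) = 6/(-2 + (-7 - 6)²) = 6/(-2 + (-13)²) = 6/(-2 + 169) = 6/167)
1/((T(-80, 21) - 10655)*(25017 + I(57))) = 1/(((-978 - 6*(-80) - 6*21) - 10655)*(25017 + 6/167)) = 1/(((-978 + 480 - 126) - 10655)*(4177845/167)) = 1/((-624 - 10655)*(4177845/167)) = 1/(-11279*4177845/167) = 1/(-47121913755/167) = -167/47121913755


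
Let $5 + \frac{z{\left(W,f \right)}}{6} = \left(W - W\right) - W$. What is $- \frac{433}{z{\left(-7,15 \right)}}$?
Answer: $- \frac{433}{12} \approx -36.083$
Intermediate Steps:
$z{\left(W,f \right)} = -30 - 6 W$ ($z{\left(W,f \right)} = -30 + 6 \left(\left(W - W\right) - W\right) = -30 + 6 \left(0 - W\right) = -30 + 6 \left(- W\right) = -30 - 6 W$)
$- \frac{433}{z{\left(-7,15 \right)}} = - \frac{433}{-30 - -42} = - \frac{433}{-30 + 42} = - \frac{433}{12}$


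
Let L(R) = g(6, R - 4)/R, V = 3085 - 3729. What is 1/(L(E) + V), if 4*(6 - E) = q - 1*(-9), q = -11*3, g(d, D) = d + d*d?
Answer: -2/1281 ≈ -0.0015613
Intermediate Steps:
g(d, D) = d + d²
q = -33
E = 12 (E = 6 - (-33 - 1*(-9))/4 = 6 - (-33 + 9)/4 = 6 - ¼*(-24) = 6 + 6 = 12)
V = -644
L(R) = 42/R (L(R) = (6*(1 + 6))/R = (6*7)/R = 42/R)
1/(L(E) + V) = 1/(42/12 - 644) = 1/(42*(1/12) - 644) = 1/(7/2 - 644) = 1/(-1281/2) = -2/1281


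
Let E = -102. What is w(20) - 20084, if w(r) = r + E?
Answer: -20166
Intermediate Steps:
w(r) = -102 + r (w(r) = r - 102 = -102 + r)
w(20) - 20084 = (-102 + 20) - 20084 = -82 - 20084 = -20166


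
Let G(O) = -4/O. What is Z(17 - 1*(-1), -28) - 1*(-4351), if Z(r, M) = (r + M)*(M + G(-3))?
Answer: 13853/3 ≈ 4617.7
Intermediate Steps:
Z(r, M) = (4/3 + M)*(M + r) (Z(r, M) = (r + M)*(M - 4/(-3)) = (M + r)*(M - 4*(-1/3)) = (M + r)*(M + 4/3) = (M + r)*(4/3 + M) = (4/3 + M)*(M + r))
Z(17 - 1*(-1), -28) - 1*(-4351) = ((-28)**2 + (4/3)*(-28) + 4*(17 - 1*(-1))/3 - 28*(17 - 1*(-1))) - 1*(-4351) = (784 - 112/3 + 4*(17 + 1)/3 - 28*(17 + 1)) + 4351 = (784 - 112/3 + (4/3)*18 - 28*18) + 4351 = (784 - 112/3 + 24 - 504) + 4351 = 800/3 + 4351 = 13853/3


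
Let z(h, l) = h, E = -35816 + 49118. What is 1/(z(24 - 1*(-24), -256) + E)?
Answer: 1/13350 ≈ 7.4906e-5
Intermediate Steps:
E = 13302
1/(z(24 - 1*(-24), -256) + E) = 1/((24 - 1*(-24)) + 13302) = 1/((24 + 24) + 13302) = 1/(48 + 13302) = 1/13350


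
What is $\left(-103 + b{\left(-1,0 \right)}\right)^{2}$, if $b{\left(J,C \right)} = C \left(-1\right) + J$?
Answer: $10816$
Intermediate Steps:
$b{\left(J,C \right)} = J - C$ ($b{\left(J,C \right)} = - C + J = J - C$)
$\left(-103 + b{\left(-1,0 \right)}\right)^{2} = \left(-103 - 1\right)^{2} = \left(-104\right)^{2} = 10816$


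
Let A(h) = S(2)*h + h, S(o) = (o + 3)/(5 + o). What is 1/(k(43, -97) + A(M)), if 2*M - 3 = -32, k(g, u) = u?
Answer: -7/853 ≈ -0.0082063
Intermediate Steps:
M = -29/2 (M = 3/2 + (1/2)*(-32) = 3/2 - 16 = -29/2 ≈ -14.500)
S(o) = (3 + o)/(5 + o)
A(h) = 12*h/7 (A(h) = ((3 + 2)/(5 + 2))*h + h = (5/7)*h + h = ((1/7)*5)*h + h = 5*h/7 + h = 12*h/7)
1/(k(43, -97) + A(M)) = 1/(-97 + (12/7)*(-29/2)) = 1/(-97 - 174/7) = 1/(-853/7) = -7/853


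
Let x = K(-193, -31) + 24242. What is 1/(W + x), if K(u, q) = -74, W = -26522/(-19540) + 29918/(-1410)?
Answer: 275514/6653150335 ≈ 4.1411e-5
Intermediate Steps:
W = -5472017/275514 (W = -26522*(-1/19540) + 29918*(-1/1410) = 13261/9770 - 14959/705 = -5472017/275514 ≈ -19.861)
x = 24168 (x = -74 + 24242 = 24168)
1/(W + x) = 1/(-5472017/275514 + 24168) = 1/(6653150335/275514) = 275514/6653150335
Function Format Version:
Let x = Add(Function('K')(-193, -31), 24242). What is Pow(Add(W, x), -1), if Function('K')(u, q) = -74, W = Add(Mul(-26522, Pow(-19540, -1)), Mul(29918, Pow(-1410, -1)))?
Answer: Rational(275514, 6653150335) ≈ 4.1411e-5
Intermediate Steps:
W = Rational(-5472017, 275514) (W = Add(Mul(-26522, Rational(-1, 19540)), Mul(29918, Rational(-1, 1410))) = Add(Rational(13261, 9770), Rational(-14959, 705)) = Rational(-5472017, 275514) ≈ -19.861)
x = 24168 (x = Add(-74, 24242) = 24168)
Pow(Add(W, x), -1) = Pow(Add(Rational(-5472017, 275514), 24168), -1) = Pow(Rational(6653150335, 275514), -1) = Rational(275514, 6653150335)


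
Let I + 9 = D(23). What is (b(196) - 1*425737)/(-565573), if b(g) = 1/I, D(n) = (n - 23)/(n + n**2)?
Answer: 3831634/5090157 ≈ 0.75275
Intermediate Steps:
D(n) = (-23 + n)/(n + n**2)
I = -9 (I = -9 + (-23 + 23)/(23*(1 + 23)) = -9 + (1/23)*0/24 = -9 + (1/23)*(1/24)*0 = -9 + 0 = -9)
b(g) = -1/9 (b(g) = 1/(-9) = -1/9)
(b(196) - 1*425737)/(-565573) = (-1/9 - 1*425737)/(-565573) = (-1/9 - 425737)*(-1/565573) = -3831634/9*(-1/565573) = 3831634/5090157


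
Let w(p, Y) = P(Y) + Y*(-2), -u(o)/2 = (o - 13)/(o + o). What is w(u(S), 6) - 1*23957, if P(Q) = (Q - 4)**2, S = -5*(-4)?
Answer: -23965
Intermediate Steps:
S = 20
u(o) = -(-13 + o)/o (u(o) = -2*(o - 13)/(o + o) = -2*(-13 + o)/(2*o) = -2*(-13 + o)*1/(2*o) = -(-13 + o)/o)
P(Q) = (-4 + Q)**2
w(p, Y) = (-4 + Y)**2 - 2*Y (w(p, Y) = (-4 + Y)**2 + Y*(-2) = (-4 + Y)**2 - 2*Y)
w(u(S), 6) - 1*23957 = ((-4 + 6)**2 - 2*6) - 1*23957 = (2**2 - 12) - 23957 = (4 - 12) - 23957 = -8 - 23957 = -23965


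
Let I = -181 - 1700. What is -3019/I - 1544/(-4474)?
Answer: 8205635/4207797 ≈ 1.9501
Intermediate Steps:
I = -1881
-3019/I - 1544/(-4474) = -3019/(-1881) - 1544/(-4474) = -3019*(-1/1881) - 1544*(-1/4474) = 3019/1881 + 772/2237 = 8205635/4207797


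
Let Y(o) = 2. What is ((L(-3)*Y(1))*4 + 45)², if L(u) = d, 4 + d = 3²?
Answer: 7225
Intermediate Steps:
d = 5 (d = -4 + 3² = -4 + 9 = 5)
L(u) = 5
((L(-3)*Y(1))*4 + 45)² = ((5*2)*4 + 45)² = (10*4 + 45)² = (40 + 45)² = 85² = 7225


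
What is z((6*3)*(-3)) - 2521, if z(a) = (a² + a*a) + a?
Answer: 3257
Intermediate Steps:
z(a) = a + 2*a² (z(a) = (a² + a²) + a = 2*a² + a = a + 2*a²)
z((6*3)*(-3)) - 2521 = ((6*3)*(-3))*(1 + 2*((6*3)*(-3))) - 2521 = (18*(-3))*(1 + 2*(18*(-3))) - 2521 = -54*(1 + 2*(-54)) - 2521 = -54*(1 - 108) - 2521 = -54*(-107) - 2521 = 5778 - 2521 = 3257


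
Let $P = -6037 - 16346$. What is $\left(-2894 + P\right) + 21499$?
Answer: $-3778$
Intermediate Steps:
$P = -22383$ ($P = -6037 - 16346 = -22383$)
$\left(-2894 + P\right) + 21499 = \left(-2894 - 22383\right) + 21499 = -25277 + 21499 = -3778$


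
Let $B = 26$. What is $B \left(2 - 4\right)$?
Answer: $-52$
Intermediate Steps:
$B \left(2 - 4\right) = 26 \left(2 - 4\right) = 26 \left(-2\right) = -52$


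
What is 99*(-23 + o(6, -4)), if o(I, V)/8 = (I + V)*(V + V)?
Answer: -14949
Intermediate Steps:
o(I, V) = 16*V*(I + V) (o(I, V) = 8*((I + V)*(V + V)) = 8*((I + V)*(2*V)) = 8*(2*V*(I + V)) = 16*V*(I + V))
99*(-23 + o(6, -4)) = 99*(-23 + 16*(-4)*(6 - 4)) = 99*(-23 + 16*(-4)*2) = 99*(-23 - 128) = 99*(-151) = -14949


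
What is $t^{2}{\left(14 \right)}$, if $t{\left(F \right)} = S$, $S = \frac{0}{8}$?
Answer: $0$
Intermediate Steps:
$S = 0$ ($S = 0 \cdot \frac{1}{8} = 0$)
$t{\left(F \right)} = 0$
$t^{2}{\left(14 \right)} = 0^{2} = 0$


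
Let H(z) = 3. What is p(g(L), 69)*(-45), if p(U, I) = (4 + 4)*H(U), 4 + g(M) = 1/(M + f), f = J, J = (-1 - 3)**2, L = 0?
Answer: -1080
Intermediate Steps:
J = 16 (J = (-4)**2 = 16)
f = 16
g(M) = -4 + 1/(16 + M) (g(M) = -4 + 1/(M + 16) = -4 + 1/(16 + M))
p(U, I) = 24 (p(U, I) = (4 + 4)*3 = 8*3 = 24)
p(g(L), 69)*(-45) = 24*(-45) = -1080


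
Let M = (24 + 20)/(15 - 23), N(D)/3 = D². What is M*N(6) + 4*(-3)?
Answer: -606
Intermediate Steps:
N(D) = 3*D²
M = -11/2 (M = 44/(-8) = 44*(-⅛) = -11/2 ≈ -5.5000)
M*N(6) + 4*(-3) = -33*6²/2 + 4*(-3) = -33*36/2 - 12 = -11/2*108 - 12 = -594 - 12 = -606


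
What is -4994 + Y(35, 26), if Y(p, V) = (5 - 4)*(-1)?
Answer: -4995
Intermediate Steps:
Y(p, V) = -1 (Y(p, V) = 1*(-1) = -1)
-4994 + Y(35, 26) = -4994 - 1 = -4995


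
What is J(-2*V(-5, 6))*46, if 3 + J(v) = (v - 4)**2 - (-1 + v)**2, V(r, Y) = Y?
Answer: 3864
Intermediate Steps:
J(v) = -3 + (-4 + v)**2 - (-1 + v)**2 (J(v) = -3 + ((v - 4)**2 - (-1 + v)**2) = -3 + ((-4 + v)**2 - (-1 + v)**2) = -3 + (-4 + v)**2 - (-1 + v)**2)
J(-2*V(-5, 6))*46 = (12 - (-12)*6)*46 = (12 - 6*(-12))*46 = (12 + 72)*46 = 84*46 = 3864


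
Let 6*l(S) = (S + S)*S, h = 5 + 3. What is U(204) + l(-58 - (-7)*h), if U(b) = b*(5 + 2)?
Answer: 4288/3 ≈ 1429.3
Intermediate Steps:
h = 8
U(b) = 7*b (U(b) = b*7 = 7*b)
l(S) = S²/3 (l(S) = ((S + S)*S)/6 = ((2*S)*S)/6 = (2*S²)/6 = S²/3)
U(204) + l(-58 - (-7)*h) = 7*204 + (-58 - (-7)*8)²/3 = 1428 + (-58 - 1*(-56))²/3 = 1428 + (-58 + 56)²/3 = 1428 + (⅓)*(-2)² = 1428 + (⅓)*4 = 1428 + 4/3 = 4288/3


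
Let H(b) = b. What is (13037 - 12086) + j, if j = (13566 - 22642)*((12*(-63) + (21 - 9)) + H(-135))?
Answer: 7978755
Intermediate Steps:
j = 7977804 (j = (13566 - 22642)*((12*(-63) + (21 - 9)) - 135) = -9076*((-756 + 12) - 135) = -9076*(-744 - 135) = -9076*(-879) = 7977804)
(13037 - 12086) + j = (13037 - 12086) + 7977804 = 951 + 7977804 = 7978755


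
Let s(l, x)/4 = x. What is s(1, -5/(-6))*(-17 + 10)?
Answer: -70/3 ≈ -23.333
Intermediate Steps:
s(l, x) = 4*x
s(1, -5/(-6))*(-17 + 10) = (4*(-5/(-6)))*(-17 + 10) = (4*(-5*(-⅙)))*(-7) = (4*(⅚))*(-7) = (10/3)*(-7) = -70/3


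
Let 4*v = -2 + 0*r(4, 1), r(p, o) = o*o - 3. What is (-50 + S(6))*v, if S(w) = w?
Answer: 22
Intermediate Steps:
r(p, o) = -3 + o² (r(p, o) = o² - 3 = -3 + o²)
v = -½ (v = (-2 + 0*(-3 + 1²))/4 = (-2 + 0*(-3 + 1))/4 = (-2 + 0*(-2))/4 = (-2 + 0)/4 = (¼)*(-2) = -½ ≈ -0.50000)
(-50 + S(6))*v = (-50 + 6)*(-½) = -44*(-½) = 22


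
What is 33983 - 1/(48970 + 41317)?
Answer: 3068223120/90287 ≈ 33983.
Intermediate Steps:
33983 - 1/(48970 + 41317) = 33983 - 1/90287 = 3068223120/90287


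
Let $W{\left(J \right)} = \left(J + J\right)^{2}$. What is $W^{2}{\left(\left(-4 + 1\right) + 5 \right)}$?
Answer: $256$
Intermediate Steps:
$W{\left(J \right)} = 4 J^{2}$ ($W{\left(J \right)} = \left(2 J\right)^{2} = 4 J^{2}$)
$W^{2}{\left(\left(-4 + 1\right) + 5 \right)} = \left(4 \left(\left(-4 + 1\right) + 5\right)^{2}\right)^{2} = \left(4 \left(-3 + 5\right)^{2}\right)^{2} = \left(4 \cdot 2^{2}\right)^{2} = \left(4 \cdot 4\right)^{2} = 16^{2} = 256$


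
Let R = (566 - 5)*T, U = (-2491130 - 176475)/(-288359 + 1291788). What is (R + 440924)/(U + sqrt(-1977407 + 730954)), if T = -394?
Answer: -294295522557985025/627511473317957299 - 110700295547817745*I*sqrt(1246453)/627511473317957299 ≈ -0.46899 - 196.95*I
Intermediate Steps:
U = -2667605/1003429 ≈ -2.6585
R = -221034 (R = (566 - 5)*(-394) = 561*(-394) = -221034)
(R + 440924)/(U + sqrt(-1977407 + 730954)) = (-221034 + 440924)/(-2667605/1003429 + sqrt(-1977407 + 730954)) = 219890/(-2667605/1003429 + sqrt(-1246453)) = 219890/(-2667605/1003429 + I*sqrt(1246453))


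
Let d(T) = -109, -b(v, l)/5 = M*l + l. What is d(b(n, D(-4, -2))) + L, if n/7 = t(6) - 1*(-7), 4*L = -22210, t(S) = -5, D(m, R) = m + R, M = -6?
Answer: -11323/2 ≈ -5661.5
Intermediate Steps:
D(m, R) = R + m
L = -11105/2 (L = (¼)*(-22210) = -11105/2 ≈ -5552.5)
n = 14 (n = 7*(-5 - 1*(-7)) = 7*(-5 + 7) = 7*2 = 14)
b(v, l) = 25*l (b(v, l) = -5*(-6*l + l) = -(-25)*l = 25*l)
d(b(n, D(-4, -2))) + L = -109 - 11105/2 = -11323/2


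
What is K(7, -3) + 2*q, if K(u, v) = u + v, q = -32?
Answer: -60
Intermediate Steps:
K(7, -3) + 2*q = (7 - 3) + 2*(-32) = 4 - 64 = -60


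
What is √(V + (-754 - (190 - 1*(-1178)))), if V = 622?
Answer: 10*I*√15 ≈ 38.73*I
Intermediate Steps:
√(V + (-754 - (190 - 1*(-1178)))) = √(622 + (-754 - (190 - 1*(-1178)))) = √(622 + (-754 - (190 + 1178))) = √(622 + (-754 - 1*1368)) = √(622 + (-754 - 1368)) = √(622 - 2122) = √(-1500) = 10*I*√15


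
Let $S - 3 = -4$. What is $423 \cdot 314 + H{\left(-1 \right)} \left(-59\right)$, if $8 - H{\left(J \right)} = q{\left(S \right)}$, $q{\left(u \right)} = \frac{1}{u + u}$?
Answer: $\frac{264641}{2} \approx 1.3232 \cdot 10^{5}$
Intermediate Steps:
$S = -1$ ($S = 3 - 4 = -1$)
$q{\left(u \right)} = \frac{1}{2 u}$
$H{\left(J \right)} = \frac{17}{2}$ ($H{\left(J \right)} = 8 - \frac{1}{2 \left(-1\right)} = 8 - \frac{1}{2} \left(-1\right) = 8 - - \frac{1}{2} = 8 + \frac{1}{2} = \frac{17}{2}$)
$423 \cdot 314 + H{\left(-1 \right)} \left(-59\right) = 423 \cdot 314 + \frac{17}{2} \left(-59\right) = 132822 - \frac{1003}{2} = \frac{264641}{2}$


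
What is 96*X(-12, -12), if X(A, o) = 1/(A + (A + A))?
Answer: -8/3 ≈ -2.6667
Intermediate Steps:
X(A, o) = 1/(3*A) (X(A, o) = 1/(A + 2*A) = 1/(3*A))
96*X(-12, -12) = 96*((1/3)/(-12)) = 96*((1/3)*(-1/12)) = 96*(-1/36) = -8/3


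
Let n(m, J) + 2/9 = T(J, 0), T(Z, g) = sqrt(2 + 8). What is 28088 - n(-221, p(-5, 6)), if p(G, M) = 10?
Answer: 252794/9 - sqrt(10) ≈ 28085.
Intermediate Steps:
T(Z, g) = sqrt(10)
n(m, J) = -2/9 + sqrt(10)
28088 - n(-221, p(-5, 6)) = 28088 - (-2/9 + sqrt(10)) = 28088 + (2/9 - sqrt(10)) = 252794/9 - sqrt(10)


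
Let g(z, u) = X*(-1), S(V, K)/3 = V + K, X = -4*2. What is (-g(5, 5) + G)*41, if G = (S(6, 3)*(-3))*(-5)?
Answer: 16277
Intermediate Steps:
X = -8
S(V, K) = 3*K + 3*V (S(V, K) = 3*(V + K) = 3*(K + V) = 3*K + 3*V)
g(z, u) = 8 (g(z, u) = -8*(-1) = 8)
G = 405 (G = ((3*3 + 3*6)*(-3))*(-5) = ((9 + 18)*(-3))*(-5) = (27*(-3))*(-5) = -81*(-5) = 405)
(-g(5, 5) + G)*41 = (-1*8 + 405)*41 = (-8 + 405)*41 = 397*41 = 16277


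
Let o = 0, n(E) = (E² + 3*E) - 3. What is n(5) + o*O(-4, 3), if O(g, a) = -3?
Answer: 37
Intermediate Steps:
n(E) = -3 + E² + 3*E
n(5) + o*O(-4, 3) = (-3 + 5² + 3*5) + 0*(-3) = (-3 + 25 + 15) + 0 = 37 + 0 = 37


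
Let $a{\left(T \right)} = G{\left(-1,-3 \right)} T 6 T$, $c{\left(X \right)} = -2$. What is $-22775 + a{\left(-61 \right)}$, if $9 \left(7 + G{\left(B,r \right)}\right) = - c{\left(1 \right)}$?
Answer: $- \frac{522287}{3} \approx -1.741 \cdot 10^{5}$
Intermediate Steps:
$G{\left(B,r \right)} = - \frac{61}{9}$ ($G{\left(B,r \right)} = -7 + \frac{\left(-1\right) \left(-2\right)}{9} = -7 + \frac{1}{9} \cdot 2 = -7 + \frac{2}{9} = - \frac{61}{9}$)
$a{\left(T \right)} = - \frac{122 T^{2}}{3}$ ($a{\left(T \right)} = - \frac{61 T}{9} \cdot 6 T = - \frac{122 T^{2}}{3}$)
$-22775 + a{\left(-61 \right)} = -22775 - \frac{122 \left(-61\right)^{2}}{3} = -22775 - \frac{453962}{3} = - \frac{522287}{3}$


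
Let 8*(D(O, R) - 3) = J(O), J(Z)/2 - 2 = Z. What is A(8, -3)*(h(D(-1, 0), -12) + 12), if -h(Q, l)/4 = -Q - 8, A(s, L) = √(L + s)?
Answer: 57*√5 ≈ 127.46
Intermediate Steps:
J(Z) = 4 + 2*Z
D(O, R) = 7/2 + O/4 (D(O, R) = 3 + (4 + 2*O)/8 = 3 + (½ + O/4) = 7/2 + O/4)
h(Q, l) = 32 + 4*Q (h(Q, l) = -4*(-Q - 8) = -4*(-8 - Q) = 32 + 4*Q)
A(8, -3)*(h(D(-1, 0), -12) + 12) = √(-3 + 8)*((32 + 4*(7/2 + (¼)*(-1))) + 12) = √5*((32 + 4*(7/2 - ¼)) + 12) = √5*((32 + 4*(13/4)) + 12) = √5*((32 + 13) + 12) = √5*(45 + 12) = √5*57 = 57*√5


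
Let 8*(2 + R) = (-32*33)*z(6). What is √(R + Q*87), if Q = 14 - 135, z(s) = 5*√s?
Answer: √(-10529 - 660*√6) ≈ 110.21*I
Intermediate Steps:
R = -2 - 660*√6 (R = -2 + ((-32*33)*(5*√6))/8 = -2 + (-5280*√6)/8 = -2 - 660*√6 ≈ -1618.7)
Q = -121
√(R + Q*87) = √((-2 - 660*√6) - 121*87) = √((-2 - 660*√6) - 10527) = √(-10529 - 660*√6)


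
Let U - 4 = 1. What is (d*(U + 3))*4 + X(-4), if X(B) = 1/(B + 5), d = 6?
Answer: 193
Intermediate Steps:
U = 5 (U = 4 + 1 = 5)
X(B) = 1/(5 + B)
(d*(U + 3))*4 + X(-4) = (6*(5 + 3))*4 + 1/(5 - 4) = (6*8)*4 + 1/1 = 48*4 + 1 = 192 + 1 = 193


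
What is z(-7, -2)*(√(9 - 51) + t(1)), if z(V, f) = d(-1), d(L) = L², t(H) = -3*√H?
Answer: -3 + I*√42 ≈ -3.0 + 6.4807*I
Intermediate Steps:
z(V, f) = 1 (z(V, f) = (-1)² = 1)
z(-7, -2)*(√(9 - 51) + t(1)) = 1*(√(9 - 51) - 3*√1) = 1*(√(-42) - 3*1) = 1*(I*√42 - 3) = 1*(-3 + I*√42) = -3 + I*√42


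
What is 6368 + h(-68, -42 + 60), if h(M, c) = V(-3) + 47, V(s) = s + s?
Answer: 6409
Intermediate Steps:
V(s) = 2*s
h(M, c) = 41 (h(M, c) = 2*(-3) + 47 = -6 + 47 = 41)
6368 + h(-68, -42 + 60) = 6368 + 41 = 6409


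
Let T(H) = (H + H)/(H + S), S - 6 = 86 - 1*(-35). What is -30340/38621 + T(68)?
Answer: -663844/7531095 ≈ -0.088147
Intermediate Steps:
S = 127 (S = 6 + (86 - 1*(-35)) = 6 + (86 + 35) = 6 + 121 = 127)
T(H) = 2*H/(127 + H) (T(H) = (H + H)/(H + 127) = (2*H)/(127 + H) = 2*H/(127 + H))
-30340/38621 + T(68) = -30340/38621 + 2*68/(127 + 68) = -30340*1/38621 + 2*68/195 = -30340/38621 + 2*68*(1/195) = -30340/38621 + 136/195 = -663844/7531095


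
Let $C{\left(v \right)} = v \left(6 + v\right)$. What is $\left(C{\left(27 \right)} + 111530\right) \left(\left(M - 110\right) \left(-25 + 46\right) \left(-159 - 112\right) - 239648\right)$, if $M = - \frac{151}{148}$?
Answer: $\frac{6525017930057}{148} \approx 4.4088 \cdot 10^{10}$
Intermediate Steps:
$M = - \frac{151}{148}$ ($M = \left(-151\right) \frac{1}{148} = - \frac{151}{148} \approx -1.0203$)
$\left(C{\left(27 \right)} + 111530\right) \left(\left(M - 110\right) \left(-25 + 46\right) \left(-159 - 112\right) - 239648\right) = \left(27 \left(6 + 27\right) + 111530\right) \left(\left(- \frac{151}{148} - 110\right) \left(-25 + 46\right) \left(-159 - 112\right) - 239648\right) = \left(27 \cdot 33 + 111530\right) \left(\left(- \frac{16431}{148}\right) 21 \left(-271\right) - 239648\right) = \left(891 + 111530\right) \left(\left(- \frac{345051}{148}\right) \left(-271\right) - 239648\right) = 112421 \left(\frac{93508821}{148} - 239648\right) = 112421 \cdot \frac{58040917}{148} = \frac{6525017930057}{148}$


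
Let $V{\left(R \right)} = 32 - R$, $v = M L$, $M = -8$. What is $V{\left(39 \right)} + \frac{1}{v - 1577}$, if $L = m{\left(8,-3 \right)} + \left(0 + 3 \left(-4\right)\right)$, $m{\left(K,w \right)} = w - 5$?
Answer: $- \frac{9920}{1417} \approx -7.0007$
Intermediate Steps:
$m{\left(K,w \right)} = -5 + w$ ($m{\left(K,w \right)} = w - 5 = -5 + w$)
$L = -20$ ($L = \left(-5 - 3\right) + \left(0 + 3 \left(-4\right)\right) = -8 + \left(0 - 12\right) = -8 - 12 = -20$)
$v = 160$ ($v = \left(-8\right) \left(-20\right) = 160$)
$V{\left(39 \right)} + \frac{1}{v - 1577} = \left(32 - 39\right) + \frac{1}{160 - 1577} = \left(32 - 39\right) + \frac{1}{-1417} = -7 - \frac{1}{1417} = - \frac{9920}{1417}$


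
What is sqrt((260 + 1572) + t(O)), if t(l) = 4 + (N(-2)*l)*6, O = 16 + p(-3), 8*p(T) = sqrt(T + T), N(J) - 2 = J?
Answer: 6*sqrt(51) ≈ 42.849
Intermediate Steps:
N(J) = 2 + J
p(T) = sqrt(2)*sqrt(T)/8 (p(T) = sqrt(T + T)/8 = sqrt(2*T)/8 = (sqrt(2)*sqrt(T))/8 = sqrt(2)*sqrt(T)/8)
O = 16 + I*sqrt(6)/8 (O = 16 + sqrt(2)*sqrt(-3)/8 = 16 + sqrt(2)*(I*sqrt(3))/8 = 16 + I*sqrt(6)/8 ≈ 16.0 + 0.30619*I)
t(l) = 4 (t(l) = 4 + ((2 - 2)*l)*6 = 4 + (0*l)*6 = 4 + 0*6 = 4 + 0 = 4)
sqrt((260 + 1572) + t(O)) = sqrt((260 + 1572) + 4) = sqrt(1832 + 4) = sqrt(1836) = 6*sqrt(51)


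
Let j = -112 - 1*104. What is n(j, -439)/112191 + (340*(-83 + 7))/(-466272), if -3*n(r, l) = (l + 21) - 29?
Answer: 61843541/1089823374 ≈ 0.056746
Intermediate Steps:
j = -216 (j = -112 - 104 = -216)
n(r, l) = 8/3 - l/3 (n(r, l) = -((l + 21) - 29)/3 = -((21 + l) - 29)/3 = -(-8 + l)/3 = 8/3 - l/3)
n(j, -439)/112191 + (340*(-83 + 7))/(-466272) = (8/3 - ⅓*(-439))/112191 + (340*(-83 + 7))/(-466272) = (8/3 + 439/3)*(1/112191) + (340*(-76))*(-1/466272) = 149*(1/112191) - 25840*(-1/466272) = 149/112191 + 1615/29142 = 61843541/1089823374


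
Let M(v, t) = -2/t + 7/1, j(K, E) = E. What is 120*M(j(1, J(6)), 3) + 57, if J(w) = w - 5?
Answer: 817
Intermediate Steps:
J(w) = -5 + w
M(v, t) = 7 - 2/t (M(v, t) = -2/t + 7*1 = -2/t + 7 = 7 - 2/t)
120*M(j(1, J(6)), 3) + 57 = 120*(7 - 2/3) + 57 = 120*(19/3) + 57 = 760 + 57 = 817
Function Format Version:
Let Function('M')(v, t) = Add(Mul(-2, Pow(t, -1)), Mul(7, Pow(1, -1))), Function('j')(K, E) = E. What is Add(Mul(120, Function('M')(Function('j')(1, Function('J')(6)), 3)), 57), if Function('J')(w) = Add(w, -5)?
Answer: 817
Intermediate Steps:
Function('J')(w) = Add(-5, w)
Function('M')(v, t) = Add(7, Mul(-2, Pow(t, -1))) (Function('M')(v, t) = Add(Mul(-2, Pow(t, -1)), Mul(7, 1)) = Add(Mul(-2, Pow(t, -1)), 7) = Add(7, Mul(-2, Pow(t, -1))))
Add(Mul(120, Function('M')(Function('j')(1, Function('J')(6)), 3)), 57) = Add(Mul(120, Add(7, Mul(-2, Pow(3, -1)))), 57) = Add(Mul(120, Add(7, Mul(-2, Rational(1, 3)))), 57) = Add(Mul(120, Add(7, Rational(-2, 3))), 57) = Add(Mul(120, Rational(19, 3)), 57) = Add(760, 57) = 817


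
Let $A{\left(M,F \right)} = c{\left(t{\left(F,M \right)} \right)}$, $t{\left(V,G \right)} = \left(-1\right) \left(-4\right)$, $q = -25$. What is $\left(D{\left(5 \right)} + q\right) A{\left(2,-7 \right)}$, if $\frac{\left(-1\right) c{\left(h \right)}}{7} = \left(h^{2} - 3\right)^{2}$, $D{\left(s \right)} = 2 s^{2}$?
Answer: $-29575$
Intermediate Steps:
$t{\left(V,G \right)} = 4$
$c{\left(h \right)} = - 7 \left(-3 + h^{2}\right)^{2}$ ($c{\left(h \right)} = - 7 \left(h^{2} - 3\right)^{2} = - 7 \left(-3 + h^{2}\right)^{2}$)
$A{\left(M,F \right)} = -1183$ ($A{\left(M,F \right)} = - 7 \left(-3 + 4^{2}\right)^{2} = - 7 \left(-3 + 16\right)^{2} = - 7 \cdot 13^{2} = \left(-7\right) 169 = -1183$)
$\left(D{\left(5 \right)} + q\right) A{\left(2,-7 \right)} = \left(2 \cdot 5^{2} - 25\right) \left(-1183\right) = \left(2 \cdot 25 - 25\right) \left(-1183\right) = \left(50 - 25\right) \left(-1183\right) = 25 \left(-1183\right) = -29575$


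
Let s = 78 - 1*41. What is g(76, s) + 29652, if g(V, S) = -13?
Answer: 29639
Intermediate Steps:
s = 37 (s = 78 - 41 = 37)
g(76, s) + 29652 = -13 + 29652 = 29639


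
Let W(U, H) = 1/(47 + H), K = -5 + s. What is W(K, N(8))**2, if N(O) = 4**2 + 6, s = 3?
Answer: 1/4761 ≈ 0.00021004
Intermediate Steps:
N(O) = 22 (N(O) = 16 + 6 = 22)
K = -2 (K = -5 + 3 = -2)
W(K, N(8))**2 = (1/(47 + 22))**2 = (1/69)**2 = 1/4761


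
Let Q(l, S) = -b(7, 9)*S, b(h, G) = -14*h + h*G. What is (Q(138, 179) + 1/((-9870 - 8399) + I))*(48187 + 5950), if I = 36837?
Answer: 6297677141377/18568 ≈ 3.3917e+8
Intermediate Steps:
b(h, G) = -14*h + G*h
Q(l, S) = 35*S (Q(l, S) = -7*(-14 + 9)*S = -7*(-5)*S = -(-35)*S = 35*S)
(Q(138, 179) + 1/((-9870 - 8399) + I))*(48187 + 5950) = (35*179 + 1/((-9870 - 8399) + 36837))*(48187 + 5950) = (6265 + 1/(-18269 + 36837))*54137 = (6265 + 1/18568)*54137 = (116328521/18568)*54137 = 6297677141377/18568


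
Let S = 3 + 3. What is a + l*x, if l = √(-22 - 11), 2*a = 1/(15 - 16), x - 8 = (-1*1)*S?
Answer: -½ + 2*I*√33 ≈ -0.5 + 11.489*I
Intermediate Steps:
S = 6
x = 2 (x = 8 - 1*1*6 = 8 - 1*6 = 8 - 6 = 2)
a = -½ (a = 1/(2*(15 - 16)) = (½)/(-1) = (½)*(-1) = -½ ≈ -0.50000)
l = I*√33 (l = √(-33) = I*√33 ≈ 5.7446*I)
a + l*x = -½ + (I*√33)*2 = -½ + 2*I*√33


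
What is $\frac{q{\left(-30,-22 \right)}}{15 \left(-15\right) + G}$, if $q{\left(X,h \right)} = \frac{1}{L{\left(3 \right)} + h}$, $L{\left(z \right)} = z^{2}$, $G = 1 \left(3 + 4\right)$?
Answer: $\frac{1}{2834} \approx 0.00035286$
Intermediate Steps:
$G = 7$ ($G = 1 \cdot 7 = 7$)
$q{\left(X,h \right)} = \frac{1}{9 + h}$ ($q{\left(X,h \right)} = \frac{1}{3^{2} + h} = \frac{1}{9 + h}$)
$\frac{q{\left(-30,-22 \right)}}{15 \left(-15\right) + G} = \frac{1}{\left(9 - 22\right) \left(15 \left(-15\right) + 7\right)} = \frac{1}{\left(-13\right) \left(-225 + 7\right)} = - \frac{1}{13 \left(-218\right)} = \left(- \frac{1}{13}\right) \left(- \frac{1}{218}\right) = \frac{1}{2834}$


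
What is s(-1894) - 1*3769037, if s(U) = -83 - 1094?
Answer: -3770214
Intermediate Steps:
s(U) = -1177
s(-1894) - 1*3769037 = -1177 - 1*3769037 = -1177 - 3769037 = -3770214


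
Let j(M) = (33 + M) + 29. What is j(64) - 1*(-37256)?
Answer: 37382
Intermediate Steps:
j(M) = 62 + M
j(64) - 1*(-37256) = (62 + 64) - 1*(-37256) = 126 + 37256 = 37382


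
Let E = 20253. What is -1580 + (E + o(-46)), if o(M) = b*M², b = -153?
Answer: -305075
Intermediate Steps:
o(M) = -153*M²
-1580 + (E + o(-46)) = -1580 + (20253 - 153*(-46)²) = -1580 + (20253 - 153*2116) = -1580 + (20253 - 323748) = -1580 - 303495 = -305075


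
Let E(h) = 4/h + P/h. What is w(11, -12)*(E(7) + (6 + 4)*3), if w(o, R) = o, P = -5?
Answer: 2299/7 ≈ 328.43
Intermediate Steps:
E(h) = -1/h (E(h) = 4/h - 5/h = -1/h)
w(11, -12)*(E(7) + (6 + 4)*3) = 11*(-1/7 + (6 + 4)*3) = 11*(-1*1/7 + 10*3) = 11*(-1/7 + 30) = 11*(209/7) = 2299/7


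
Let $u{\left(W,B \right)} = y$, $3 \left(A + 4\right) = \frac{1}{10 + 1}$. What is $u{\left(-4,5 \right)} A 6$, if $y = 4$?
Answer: $- \frac{1048}{11} \approx -95.273$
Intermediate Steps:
$A = - \frac{131}{33}$ ($A = -4 + \frac{1}{3 \left(10 + 1\right)} = -4 + \frac{1}{3 \cdot 11} = -4 + \frac{1}{3} \cdot \frac{1}{11} = -4 + \frac{1}{33} = - \frac{131}{33} \approx -3.9697$)
$u{\left(W,B \right)} = 4$
$u{\left(-4,5 \right)} A 6 = 4 \left(- \frac{131}{33}\right) 6 = \left(- \frac{524}{33}\right) 6 = - \frac{1048}{11}$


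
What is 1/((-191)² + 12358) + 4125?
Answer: 201460876/48839 ≈ 4125.0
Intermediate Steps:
1/((-191)² + 12358) + 4125 = 1/(36481 + 12358) + 4125 = 1/48839 + 4125 = 201460876/48839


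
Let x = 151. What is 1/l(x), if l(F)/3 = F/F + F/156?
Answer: 52/307 ≈ 0.16938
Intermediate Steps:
l(F) = 3 + F/52 (l(F) = 3*(F/F + F/156) = 3*(1 + F*(1/156)) = 3*(1 + F/156) = 3 + F/52)
1/l(x) = 1/(3 + (1/52)*151) = 1/(3 + 151/52) = 1/(307/52) = 52/307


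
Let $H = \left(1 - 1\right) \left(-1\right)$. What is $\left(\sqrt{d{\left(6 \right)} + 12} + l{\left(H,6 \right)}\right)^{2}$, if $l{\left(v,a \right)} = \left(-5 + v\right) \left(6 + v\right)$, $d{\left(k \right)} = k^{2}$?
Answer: $948 - 240 \sqrt{3} \approx 532.31$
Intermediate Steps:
$H = 0$ ($H = \left(1 - 1\right) \left(-1\right) = 0 \left(-1\right) = 0$)
$\left(\sqrt{d{\left(6 \right)} + 12} + l{\left(H,6 \right)}\right)^{2} = \left(\sqrt{6^{2} + 12} + \left(-30 + 0 + 0^{2}\right)\right)^{2} = \left(\sqrt{36 + 12} + \left(-30 + 0 + 0\right)\right)^{2} = \left(\sqrt{48} - 30\right)^{2} = \left(4 \sqrt{3} - 30\right)^{2} = \left(-30 + 4 \sqrt{3}\right)^{2}$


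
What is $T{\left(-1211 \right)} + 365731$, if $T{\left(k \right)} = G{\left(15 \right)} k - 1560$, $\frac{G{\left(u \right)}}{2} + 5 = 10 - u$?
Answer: $388391$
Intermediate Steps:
$G{\left(u \right)} = 10 - 2 u$ ($G{\left(u \right)} = -10 + 2 \left(10 - u\right) = -10 - \left(-20 + 2 u\right) = 10 - 2 u$)
$T{\left(k \right)} = -1560 - 20 k$ ($T{\left(k \right)} = \left(10 - 30\right) k - 1560 = - 20 k - 1560 = -1560 - 20 k$)
$T{\left(-1211 \right)} + 365731 = \left(-1560 - -24220\right) + 365731 = \left(-1560 + 24220\right) + 365731 = 22660 + 365731 = 388391$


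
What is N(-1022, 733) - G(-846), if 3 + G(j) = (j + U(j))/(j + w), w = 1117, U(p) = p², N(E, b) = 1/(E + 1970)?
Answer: -676925765/256908 ≈ -2634.9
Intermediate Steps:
N(E, b) = 1/(1970 + E)
G(j) = -3 + (j + j²)/(1117 + j) (G(j) = -3 + (j + j²)/(j + 1117) = -3 + (j + j²)/(1117 + j))
N(-1022, 733) - G(-846) = 1/(1970 - 1022) - (-3351 + (-846)² - 2*(-846))/(1117 - 846) = 1/948 - (-3351 + 715716 + 1692)/271 = 1/948 - 714057/271 = -676925765/256908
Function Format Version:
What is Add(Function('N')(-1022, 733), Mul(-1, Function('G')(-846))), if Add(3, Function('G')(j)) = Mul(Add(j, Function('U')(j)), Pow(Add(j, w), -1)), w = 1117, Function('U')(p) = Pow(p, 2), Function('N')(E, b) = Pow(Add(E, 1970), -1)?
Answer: Rational(-676925765, 256908) ≈ -2634.9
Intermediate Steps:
Function('N')(E, b) = Pow(Add(1970, E), -1)
Function('G')(j) = Add(-3, Mul(Pow(Add(1117, j), -1), Add(j, Pow(j, 2)))) (Function('G')(j) = Add(-3, Mul(Add(j, Pow(j, 2)), Pow(Add(j, 1117), -1))) = Add(-3, Mul(Add(j, Pow(j, 2)), Pow(Add(1117, j), -1))) = Add(-3, Mul(Pow(Add(1117, j), -1), Add(j, Pow(j, 2)))))
Add(Function('N')(-1022, 733), Mul(-1, Function('G')(-846))) = Add(Pow(Add(1970, -1022), -1), Mul(-1, Mul(Pow(Add(1117, -846), -1), Add(-3351, Pow(-846, 2), Mul(-2, -846))))) = Add(Pow(948, -1), Mul(-1, Mul(Pow(271, -1), Add(-3351, 715716, 1692)))) = Add(Rational(1, 948), Mul(-1, Mul(Rational(1, 271), 714057))) = Add(Rational(1, 948), Mul(-1, Rational(714057, 271))) = Add(Rational(1, 948), Rational(-714057, 271)) = Rational(-676925765, 256908)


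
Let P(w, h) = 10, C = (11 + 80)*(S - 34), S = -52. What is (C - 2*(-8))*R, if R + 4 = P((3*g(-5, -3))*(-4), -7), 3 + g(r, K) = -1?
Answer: -46860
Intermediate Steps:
g(r, K) = -4 (g(r, K) = -3 - 1 = -4)
C = -7826 (C = (11 + 80)*(-52 - 34) = 91*(-86) = -7826)
R = 6 (R = -4 + 10 = 6)
(C - 2*(-8))*R = (-7826 - 2*(-8))*6 = (-7826 + 16)*6 = -7810*6 = -46860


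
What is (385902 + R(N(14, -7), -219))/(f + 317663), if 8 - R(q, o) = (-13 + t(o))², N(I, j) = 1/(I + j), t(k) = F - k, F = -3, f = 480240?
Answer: 344701/797903 ≈ 0.43201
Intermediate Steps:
t(k) = -3 - k
R(q, o) = 8 - (-16 - o)² (R(q, o) = 8 - (-13 + (-3 - o))² = 8 - (-16 - o)²)
(385902 + R(N(14, -7), -219))/(f + 317663) = (385902 + (8 - (16 - 219)²))/(480240 + 317663) = (385902 + (8 - 1*(-203)²))/797903 = (385902 + (8 - 1*41209))*(1/797903) = (385902 + (8 - 41209))*(1/797903) = (385902 - 41201)*(1/797903) = 344701*(1/797903) = 344701/797903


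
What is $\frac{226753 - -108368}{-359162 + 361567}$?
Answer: $\frac{335121}{2405} \approx 139.34$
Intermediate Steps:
$\frac{226753 - -108368}{-359162 + 361567} = \frac{226753 + \left(-93003 + 201371\right)}{2405} = \left(226753 + 108368\right) \frac{1}{2405} = 335121 \cdot \frac{1}{2405} = \frac{335121}{2405}$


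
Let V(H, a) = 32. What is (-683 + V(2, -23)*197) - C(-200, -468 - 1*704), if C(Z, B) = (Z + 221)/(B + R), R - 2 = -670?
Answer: 10342661/1840 ≈ 5621.0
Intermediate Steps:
R = -668 (R = 2 - 670 = -668)
C(Z, B) = (221 + Z)/(-668 + B) (C(Z, B) = (Z + 221)/(B - 668) = (221 + Z)/(-668 + B))
(-683 + V(2, -23)*197) - C(-200, -468 - 1*704) = (-683 + 32*197) - (221 - 200)/(-668 + (-468 - 1*704)) = (-683 + 6304) - 21/(-668 + (-468 - 704)) = 5621 - 21/(-668 - 1172) = 5621 - 21/(-1840) = 5621 - (-1)*21/1840 = 5621 - 1*(-21/1840) = 5621 + 21/1840 = 10342661/1840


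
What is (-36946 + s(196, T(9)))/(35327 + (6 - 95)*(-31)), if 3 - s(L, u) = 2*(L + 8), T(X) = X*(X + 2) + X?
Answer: -37351/38086 ≈ -0.98070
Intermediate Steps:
T(X) = X + X*(2 + X) (T(X) = X*(2 + X) + X = X + X*(2 + X))
s(L, u) = -13 - 2*L (s(L, u) = 3 - 2*(L + 8) = 3 - 2*(8 + L) = 3 - (16 + 2*L) = 3 + (-16 - 2*L) = -13 - 2*L)
(-36946 + s(196, T(9)))/(35327 + (6 - 95)*(-31)) = (-36946 + (-13 - 2*196))/(35327 + (6 - 95)*(-31)) = (-36946 + (-13 - 392))/(35327 - 89*(-31)) = (-36946 - 405)/(35327 + 2759) = -37351/38086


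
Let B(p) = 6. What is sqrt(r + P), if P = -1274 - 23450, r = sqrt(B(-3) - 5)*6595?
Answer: I*sqrt(18129) ≈ 134.64*I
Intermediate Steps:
r = 6595 (r = sqrt(6 - 5)*6595 = sqrt(1)*6595 = 1*6595 = 6595)
P = -24724
sqrt(r + P) = sqrt(6595 - 24724) = sqrt(-18129) = I*sqrt(18129)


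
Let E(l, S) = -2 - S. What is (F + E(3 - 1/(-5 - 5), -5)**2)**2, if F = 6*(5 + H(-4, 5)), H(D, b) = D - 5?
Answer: 225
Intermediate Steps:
H(D, b) = -5 + D
F = -24 (F = 6*(5 + (-5 - 4)) = 6*(5 - 9) = 6*(-4) = -24)
(F + E(3 - 1/(-5 - 5), -5)**2)**2 = (-24 + (-2 - 1*(-5))**2)**2 = (-24 + (-2 + 5)**2)**2 = (-24 + 3**2)**2 = (-24 + 9)**2 = (-15)**2 = 225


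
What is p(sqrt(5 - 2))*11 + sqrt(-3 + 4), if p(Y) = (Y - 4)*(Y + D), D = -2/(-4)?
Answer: 12 - 77*sqrt(3)/2 ≈ -54.684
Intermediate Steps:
D = 1/2 (D = -2*(-1/4) = 1/2 ≈ 0.50000)
p(Y) = (1/2 + Y)*(-4 + Y) (p(Y) = (Y - 4)*(Y + 1/2) = (-4 + Y)*(1/2 + Y) = (1/2 + Y)*(-4 + Y))
p(sqrt(5 - 2))*11 + sqrt(-3 + 4) = (-2 + (sqrt(5 - 2))**2 - 7*sqrt(5 - 2)/2)*11 + sqrt(-3 + 4) = (-2 + (sqrt(3))**2 - 7*sqrt(3)/2)*11 + sqrt(1) = (-2 + 3 - 7*sqrt(3)/2)*11 + 1 = (1 - 7*sqrt(3)/2)*11 + 1 = (11 - 77*sqrt(3)/2) + 1 = 12 - 77*sqrt(3)/2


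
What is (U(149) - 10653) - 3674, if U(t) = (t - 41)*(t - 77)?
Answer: -6551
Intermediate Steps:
U(t) = (-77 + t)*(-41 + t) (U(t) = (-41 + t)*(-77 + t) = (-77 + t)*(-41 + t))
(U(149) - 10653) - 3674 = ((3157 + 149**2 - 118*149) - 10653) - 3674 = ((3157 + 22201 - 17582) - 10653) - 3674 = (7776 - 10653) - 3674 = -2877 - 3674 = -6551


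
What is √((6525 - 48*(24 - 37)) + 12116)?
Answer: √19265 ≈ 138.80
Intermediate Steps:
√((6525 - 48*(24 - 37)) + 12116) = √((6525 - 48*(-13)) + 12116) = √((6525 - 1*(-624)) + 12116) = √((6525 + 624) + 12116) = √(7149 + 12116) = √19265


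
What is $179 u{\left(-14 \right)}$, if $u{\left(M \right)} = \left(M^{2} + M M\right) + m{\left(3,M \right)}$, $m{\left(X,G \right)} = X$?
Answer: $70705$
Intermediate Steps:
$u{\left(M \right)} = 3 + 2 M^{2}$ ($u{\left(M \right)} = \left(M^{2} + M M\right) + 3 = \left(M^{2} + M^{2}\right) + 3 = 2 M^{2} + 3 = 3 + 2 M^{2}$)
$179 u{\left(-14 \right)} = 179 \left(3 + 2 \left(-14\right)^{2}\right) = 179 \left(3 + 2 \cdot 196\right) = 179 \left(3 + 392\right) = 179 \cdot 395 = 70705$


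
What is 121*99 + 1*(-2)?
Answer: 11977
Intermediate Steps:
121*99 + 1*(-2) = 11979 - 2 = 11977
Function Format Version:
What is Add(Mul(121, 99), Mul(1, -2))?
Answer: 11977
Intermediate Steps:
Add(Mul(121, 99), Mul(1, -2)) = Add(11979, -2) = 11977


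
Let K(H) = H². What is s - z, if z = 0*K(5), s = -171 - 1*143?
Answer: -314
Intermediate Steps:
s = -314 (s = -171 - 143 = -314)
z = 0 (z = 0*5² = 0*25 = 0)
s - z = -314 - 1*0 = -314 + 0 = -314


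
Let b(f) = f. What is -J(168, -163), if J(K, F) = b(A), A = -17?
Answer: 17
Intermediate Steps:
J(K, F) = -17
-J(168, -163) = -1*(-17) = 17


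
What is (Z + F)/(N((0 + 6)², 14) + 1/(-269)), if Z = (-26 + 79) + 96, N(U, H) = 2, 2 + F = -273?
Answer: -11298/179 ≈ -63.117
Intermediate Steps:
F = -275 (F = -2 - 273 = -275)
Z = 149 (Z = 53 + 96 = 149)
(Z + F)/(N((0 + 6)², 14) + 1/(-269)) = (149 - 275)/(2 + 1/(-269)) = -126/(2 - 1/269) = -126/537/269 = -126*269/537 = -11298/179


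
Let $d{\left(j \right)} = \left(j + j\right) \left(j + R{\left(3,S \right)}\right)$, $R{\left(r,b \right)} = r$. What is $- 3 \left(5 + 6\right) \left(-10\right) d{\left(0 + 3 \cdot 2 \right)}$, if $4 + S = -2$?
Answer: $35640$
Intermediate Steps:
$S = -6$ ($S = -4 - 2 = -6$)
$d{\left(j \right)} = 2 j \left(3 + j\right)$ ($d{\left(j \right)} = \left(j + j\right) \left(j + 3\right) = 2 j \left(3 + j\right)$)
$- 3 \left(5 + 6\right) \left(-10\right) d{\left(0 + 3 \cdot 2 \right)} = - 3 \left(5 + 6\right) \left(-10\right) 2 \left(0 + 3 \cdot 2\right) \left(3 + \left(0 + 3 \cdot 2\right)\right) = \left(-3\right) 11 \left(-10\right) 2 \left(0 + 6\right) \left(3 + \left(0 + 6\right)\right) = \left(-33\right) \left(-10\right) 2 \cdot 6 \left(3 + 6\right) = 330 \cdot 2 \cdot 6 \cdot 9 = 330 \cdot 108 = 35640$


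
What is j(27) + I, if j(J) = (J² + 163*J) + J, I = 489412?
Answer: 494569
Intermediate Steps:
j(J) = J² + 164*J
j(27) + I = 27*(164 + 27) + 489412 = 27*191 + 489412 = 5157 + 489412 = 494569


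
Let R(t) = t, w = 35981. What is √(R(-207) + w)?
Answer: √35774 ≈ 189.14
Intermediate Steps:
√(R(-207) + w) = √(-207 + 35981) = √35774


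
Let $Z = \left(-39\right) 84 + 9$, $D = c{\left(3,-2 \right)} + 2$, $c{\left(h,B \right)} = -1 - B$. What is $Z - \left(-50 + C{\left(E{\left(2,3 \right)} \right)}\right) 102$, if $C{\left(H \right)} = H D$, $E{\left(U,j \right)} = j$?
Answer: $915$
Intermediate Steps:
$D = 3$ ($D = \left(-1 - -2\right) + 2 = \left(-1 + 2\right) + 2 = 1 + 2 = 3$)
$C{\left(H \right)} = 3 H$ ($C{\left(H \right)} = H 3 = 3 H$)
$Z = -3267$ ($Z = -3276 + 9 = -3267$)
$Z - \left(-50 + C{\left(E{\left(2,3 \right)} \right)}\right) 102 = -3267 - \left(-50 + 3 \cdot 3\right) 102 = -3267 - \left(-50 + 9\right) 102 = -3267 - \left(-41\right) 102 = -3267 - -4182 = -3267 + 4182 = 915$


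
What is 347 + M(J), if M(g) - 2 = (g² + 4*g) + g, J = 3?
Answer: 373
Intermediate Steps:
M(g) = 2 + g² + 5*g (M(g) = 2 + ((g² + 4*g) + g) = 2 + (g² + 5*g) = 2 + g² + 5*g)
347 + M(J) = 347 + (2 + 3² + 5*3) = 347 + (2 + 9 + 15) = 347 + 26 = 373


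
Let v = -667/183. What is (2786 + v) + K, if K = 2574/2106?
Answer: 1528184/549 ≈ 2783.6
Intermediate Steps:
v = -667/183 (v = -667*1/183 = -667/183 ≈ -3.6448)
K = 11/9 (K = 2574*(1/2106) = 11/9 ≈ 1.2222)
(2786 + v) + K = (2786 - 667/183) + 11/9 = 509171/183 + 11/9 = 1528184/549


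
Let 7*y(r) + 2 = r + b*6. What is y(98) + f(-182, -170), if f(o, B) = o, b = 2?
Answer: -1166/7 ≈ -166.57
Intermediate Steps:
y(r) = 10/7 + r/7 (y(r) = -2/7 + (r + 2*6)/7 = -2/7 + (r + 12)/7 = -2/7 + (12 + r)/7 = -2/7 + (12/7 + r/7) = 10/7 + r/7)
y(98) + f(-182, -170) = (10/7 + (⅐)*98) - 182 = (10/7 + 14) - 182 = 108/7 - 182 = -1166/7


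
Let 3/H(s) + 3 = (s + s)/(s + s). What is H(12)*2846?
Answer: -4269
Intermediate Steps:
H(s) = -3/2 (H(s) = 3/(-3 + (s + s)/(s + s)) = 3/(-3 + (2*s)/((2*s))) = 3/(-3 + (2*s)*(1/(2*s))) = 3/(-3 + 1) = 3/(-2) = 3*(-½) = -3/2)
H(12)*2846 = -3/2*2846 = -4269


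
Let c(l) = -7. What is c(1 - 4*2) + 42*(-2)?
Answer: -91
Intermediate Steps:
c(1 - 4*2) + 42*(-2) = -7 + 42*(-2) = -7 - 84 = -91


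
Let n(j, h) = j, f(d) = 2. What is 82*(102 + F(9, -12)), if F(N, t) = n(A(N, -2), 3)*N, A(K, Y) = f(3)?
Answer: 9840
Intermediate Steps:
A(K, Y) = 2
F(N, t) = 2*N
82*(102 + F(9, -12)) = 82*(102 + 2*9) = 82*(102 + 18) = 82*120 = 9840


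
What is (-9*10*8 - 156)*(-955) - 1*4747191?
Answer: -3910611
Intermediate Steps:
(-9*10*8 - 156)*(-955) - 1*4747191 = (-90*8 - 156)*(-955) - 4747191 = (-720 - 156)*(-955) - 4747191 = -876*(-955) - 4747191 = 836580 - 4747191 = -3910611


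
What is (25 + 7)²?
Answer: 1024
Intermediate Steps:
(25 + 7)² = 32² = 1024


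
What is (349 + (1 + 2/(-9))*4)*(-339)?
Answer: -358097/3 ≈ -1.1937e+5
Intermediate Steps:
(349 + (1 + 2/(-9))*4)*(-339) = (349 + (1 + 2*(-⅑))*4)*(-339) = (349 + (1 - 2/9)*4)*(-339) = (349 + (7/9)*4)*(-339) = (349 + 28/9)*(-339) = (3169/9)*(-339) = -358097/3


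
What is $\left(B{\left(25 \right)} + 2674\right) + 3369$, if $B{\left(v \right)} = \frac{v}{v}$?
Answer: $6044$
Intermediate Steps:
$B{\left(v \right)} = 1$
$\left(B{\left(25 \right)} + 2674\right) + 3369 = \left(1 + 2674\right) + 3369 = 2675 + 3369 = 6044$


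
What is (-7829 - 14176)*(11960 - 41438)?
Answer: 648663390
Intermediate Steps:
(-7829 - 14176)*(11960 - 41438) = -22005*(-29478) = 648663390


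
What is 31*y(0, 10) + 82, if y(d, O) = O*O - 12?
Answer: 2810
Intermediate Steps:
y(d, O) = -12 + O² (y(d, O) = O² - 12 = -12 + O²)
31*y(0, 10) + 82 = 31*(-12 + 10²) + 82 = 31*(-12 + 100) + 82 = 31*88 + 82 = 2728 + 82 = 2810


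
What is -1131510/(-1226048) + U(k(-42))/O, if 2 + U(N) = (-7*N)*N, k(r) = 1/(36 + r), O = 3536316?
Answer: 4501546004999/4877654804064 ≈ 0.92289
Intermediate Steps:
U(N) = -2 - 7*N² (U(N) = -2 + (-7*N)*N = -2 - 7*N²)
-1131510/(-1226048) + U(k(-42))/O = -1131510/(-1226048) + (-2 - 7/(36 - 42)²)/3536316 = -1131510*(-1/1226048) + (-2 - 7*(1/(-6))²)*(1/3536316) = 565755/613024 + (-2 - 7*(-⅙)²)*(1/3536316) = 565755/613024 + (-2 - 7*1/36)*(1/3536316) = 565755/613024 + (-2 - 7/36)*(1/3536316) = 565755/613024 - 79/36*1/3536316 = 565755/613024 - 79/127307376 = 4501546004999/4877654804064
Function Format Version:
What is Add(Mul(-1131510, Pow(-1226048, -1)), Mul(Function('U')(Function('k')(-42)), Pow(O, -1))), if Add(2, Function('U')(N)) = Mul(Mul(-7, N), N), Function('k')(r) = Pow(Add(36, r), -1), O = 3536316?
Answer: Rational(4501546004999, 4877654804064) ≈ 0.92289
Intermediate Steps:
Function('U')(N) = Add(-2, Mul(-7, Pow(N, 2))) (Function('U')(N) = Add(-2, Mul(Mul(-7, N), N)) = Add(-2, Mul(-7, Pow(N, 2))))
Add(Mul(-1131510, Pow(-1226048, -1)), Mul(Function('U')(Function('k')(-42)), Pow(O, -1))) = Add(Mul(-1131510, Pow(-1226048, -1)), Mul(Add(-2, Mul(-7, Pow(Pow(Add(36, -42), -1), 2))), Pow(3536316, -1))) = Add(Mul(-1131510, Rational(-1, 1226048)), Mul(Add(-2, Mul(-7, Pow(Pow(-6, -1), 2))), Rational(1, 3536316))) = Add(Rational(565755, 613024), Mul(Add(-2, Mul(-7, Pow(Rational(-1, 6), 2))), Rational(1, 3536316))) = Add(Rational(565755, 613024), Mul(Add(-2, Mul(-7, Rational(1, 36))), Rational(1, 3536316))) = Add(Rational(565755, 613024), Mul(Add(-2, Rational(-7, 36)), Rational(1, 3536316))) = Add(Rational(565755, 613024), Mul(Rational(-79, 36), Rational(1, 3536316))) = Add(Rational(565755, 613024), Rational(-79, 127307376)) = Rational(4501546004999, 4877654804064)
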